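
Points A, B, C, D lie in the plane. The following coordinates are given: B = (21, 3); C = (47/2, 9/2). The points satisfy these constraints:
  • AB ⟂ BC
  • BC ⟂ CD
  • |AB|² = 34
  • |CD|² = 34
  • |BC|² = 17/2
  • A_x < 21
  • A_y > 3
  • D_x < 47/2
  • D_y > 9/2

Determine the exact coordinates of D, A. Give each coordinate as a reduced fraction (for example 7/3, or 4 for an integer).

1. D_x = 41/2  [[BC ⟂ CD ⇒ 5/2x+3/2y-131/2=0] ∩ [|D−(47/2, 9/2)|²=34]]
2. D_y = 19/2  [[BC ⟂ CD ⇒ 5/2x+3/2y-131/2=0] ∩ [|D−(47/2, 9/2)|²=34]]
   so D = (41/2, 19/2)
3. A_x = 18  [[AB ⟂ BC ⇒ -5/2x-3/2y+57=0] ∩ [|A−(21, 3)|²=34]]
4. A_y = 8  [[AB ⟂ BC ⇒ -5/2x-3/2y+57=0] ∩ [|A−(21, 3)|²=34]]
   so A = (18, 8)

D = (41/2, 19/2)
A = (18, 8)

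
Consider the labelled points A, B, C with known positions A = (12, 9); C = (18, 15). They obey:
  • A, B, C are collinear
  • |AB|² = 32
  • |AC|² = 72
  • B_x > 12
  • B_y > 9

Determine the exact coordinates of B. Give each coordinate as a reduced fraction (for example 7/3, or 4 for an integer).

B = (16, 13)

1. B_x = 16  [[A, B, C are collinear ⇒ 6x-6y-18=0] ∩ [|B−(12, 9)|²=32]]
2. B_y = 13  [[A, B, C are collinear ⇒ 6x-6y-18=0] ∩ [|B−(12, 9)|²=32]]
   so B = (16, 13)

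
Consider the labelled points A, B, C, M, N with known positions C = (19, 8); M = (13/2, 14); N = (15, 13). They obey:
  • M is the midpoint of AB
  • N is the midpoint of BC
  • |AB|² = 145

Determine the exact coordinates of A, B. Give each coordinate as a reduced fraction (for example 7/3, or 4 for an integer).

A = (2, 10)
B = (11, 18)

1. B_x = 11  [B = 2·N−C = 2·(15, 13)−(19, 8)]
2. B_y = 18  [B = 2·N−C = 2·(15, 13)−(19, 8)]
   so B = (11, 18)
3. A_x = 2  [A = 2·M−B = 2·(13/2, 14)−(11, 18)]
4. A_y = 10  [A = 2·M−B = 2·(13/2, 14)−(11, 18)]
   so A = (2, 10)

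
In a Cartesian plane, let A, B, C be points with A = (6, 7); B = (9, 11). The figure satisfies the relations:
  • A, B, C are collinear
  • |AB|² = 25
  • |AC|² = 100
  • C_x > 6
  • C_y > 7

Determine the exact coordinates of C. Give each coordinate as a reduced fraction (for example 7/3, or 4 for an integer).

1. C_x = 12  [[A, B, C are collinear ⇒ -4x+3y+3=0] ∩ [|C−(6, 7)|²=100]]
2. C_y = 15  [[A, B, C are collinear ⇒ -4x+3y+3=0] ∩ [|C−(6, 7)|²=100]]
   so C = (12, 15)

C = (12, 15)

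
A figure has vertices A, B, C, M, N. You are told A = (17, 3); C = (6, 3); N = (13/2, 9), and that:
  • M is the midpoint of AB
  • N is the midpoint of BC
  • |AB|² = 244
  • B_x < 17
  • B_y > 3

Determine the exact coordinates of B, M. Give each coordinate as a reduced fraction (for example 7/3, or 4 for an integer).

B = (7, 15)
M = (12, 9)

1. B_x = 7  [B = 2·N−C = 2·(13/2, 9)−(6, 3)]
2. B_y = 15  [B = 2·N−C = 2·(13/2, 9)−(6, 3)]
   so B = (7, 15)
3. M_x = 12  [2·M = A+B = (17, 3)+(7, 15)]
4. M_y = 9  [2·M = A+B = (17, 3)+(7, 15)]
   so M = (12, 9)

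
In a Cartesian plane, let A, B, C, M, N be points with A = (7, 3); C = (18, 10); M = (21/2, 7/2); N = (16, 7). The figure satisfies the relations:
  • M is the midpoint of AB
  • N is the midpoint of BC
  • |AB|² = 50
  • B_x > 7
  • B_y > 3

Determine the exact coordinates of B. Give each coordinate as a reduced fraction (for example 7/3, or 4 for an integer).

1. B_x = 14  [B = 2·M−A = 2·(21/2, 7/2)−(7, 3)]
2. B_y = 4  [B = 2·M−A = 2·(21/2, 7/2)−(7, 3)]
   so B = (14, 4)

B = (14, 4)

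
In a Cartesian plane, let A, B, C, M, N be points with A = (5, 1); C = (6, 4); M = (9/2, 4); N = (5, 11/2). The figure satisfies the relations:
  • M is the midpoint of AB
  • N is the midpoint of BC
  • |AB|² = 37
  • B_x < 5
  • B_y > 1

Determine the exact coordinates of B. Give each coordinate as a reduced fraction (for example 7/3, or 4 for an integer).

1. B_x = 4  [B = 2·M−A = 2·(9/2, 4)−(5, 1)]
2. B_y = 7  [B = 2·M−A = 2·(9/2, 4)−(5, 1)]
   so B = (4, 7)

B = (4, 7)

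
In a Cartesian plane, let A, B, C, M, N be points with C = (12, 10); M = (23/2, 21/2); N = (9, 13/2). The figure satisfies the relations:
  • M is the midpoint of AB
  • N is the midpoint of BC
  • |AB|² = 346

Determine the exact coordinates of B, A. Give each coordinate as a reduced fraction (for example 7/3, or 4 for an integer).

B = (6, 3)
A = (17, 18)

1. B_x = 6  [B = 2·N−C = 2·(9, 13/2)−(12, 10)]
2. B_y = 3  [B = 2·N−C = 2·(9, 13/2)−(12, 10)]
   so B = (6, 3)
3. A_x = 17  [A = 2·M−B = 2·(23/2, 21/2)−(6, 3)]
4. A_y = 18  [A = 2·M−B = 2·(23/2, 21/2)−(6, 3)]
   so A = (17, 18)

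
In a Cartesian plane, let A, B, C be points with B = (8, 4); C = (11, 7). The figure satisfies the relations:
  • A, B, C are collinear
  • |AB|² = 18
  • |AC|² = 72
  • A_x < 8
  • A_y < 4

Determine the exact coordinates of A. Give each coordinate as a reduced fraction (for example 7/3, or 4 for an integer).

A = (5, 1)

1. A_x = 5  [[A, B, C are collinear ⇒ -3x+3y+12=0] ∩ [|A−(8, 4)|²=18]]
2. A_y = 1  [[A, B, C are collinear ⇒ -3x+3y+12=0] ∩ [|A−(8, 4)|²=18]]
   so A = (5, 1)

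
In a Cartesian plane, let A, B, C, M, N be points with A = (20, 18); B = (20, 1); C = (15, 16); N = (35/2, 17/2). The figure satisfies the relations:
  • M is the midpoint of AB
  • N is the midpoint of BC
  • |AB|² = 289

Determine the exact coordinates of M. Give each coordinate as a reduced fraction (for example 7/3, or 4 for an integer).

1. M_x = 20  [2·M = A+B = (20, 18)+(20, 1)]
2. M_y = 19/2  [2·M = A+B = (20, 18)+(20, 1)]
   so M = (20, 19/2)

M = (20, 19/2)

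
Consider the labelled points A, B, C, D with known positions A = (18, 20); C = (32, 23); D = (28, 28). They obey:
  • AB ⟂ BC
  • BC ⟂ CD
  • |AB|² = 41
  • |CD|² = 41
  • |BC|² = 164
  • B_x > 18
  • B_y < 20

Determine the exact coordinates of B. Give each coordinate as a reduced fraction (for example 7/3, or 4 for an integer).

B = (22, 15)

1. B_x = 22  [[BC ⟂ CD ⇒ 4x-5y-13=0] ∩ [|B−(18, 20)|²=41]]
2. B_y = 15  [[BC ⟂ CD ⇒ 4x-5y-13=0] ∩ [|B−(18, 20)|²=41]]
   so B = (22, 15)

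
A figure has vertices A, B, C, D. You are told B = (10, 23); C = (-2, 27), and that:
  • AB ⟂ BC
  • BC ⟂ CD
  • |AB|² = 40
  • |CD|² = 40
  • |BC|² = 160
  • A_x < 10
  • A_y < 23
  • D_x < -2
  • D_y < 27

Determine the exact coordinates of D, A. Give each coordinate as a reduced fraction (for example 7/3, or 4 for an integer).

D = (-4, 21)
A = (8, 17)

1. D_x = -4  [[BC ⟂ CD ⇒ -12x+4y-132=0] ∩ [|D−(-2, 27)|²=40]]
2. D_y = 21  [[BC ⟂ CD ⇒ -12x+4y-132=0] ∩ [|D−(-2, 27)|²=40]]
   so D = (-4, 21)
3. A_x = 8  [[AB ⟂ BC ⇒ 12x-4y-28=0] ∩ [|A−(10, 23)|²=40]]
4. A_y = 17  [[AB ⟂ BC ⇒ 12x-4y-28=0] ∩ [|A−(10, 23)|²=40]]
   so A = (8, 17)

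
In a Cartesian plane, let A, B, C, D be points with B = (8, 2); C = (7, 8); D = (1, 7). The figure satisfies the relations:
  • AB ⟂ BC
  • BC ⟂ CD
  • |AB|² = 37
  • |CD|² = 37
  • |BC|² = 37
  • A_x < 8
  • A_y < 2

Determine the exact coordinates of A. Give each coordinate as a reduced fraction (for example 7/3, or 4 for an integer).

A = (2, 1)

1. A_x = 2  [[AB ⟂ BC ⇒ 1x-6y+4=0] ∩ [|A−(8, 2)|²=37]]
2. A_y = 1  [[AB ⟂ BC ⇒ 1x-6y+4=0] ∩ [|A−(8, 2)|²=37]]
   so A = (2, 1)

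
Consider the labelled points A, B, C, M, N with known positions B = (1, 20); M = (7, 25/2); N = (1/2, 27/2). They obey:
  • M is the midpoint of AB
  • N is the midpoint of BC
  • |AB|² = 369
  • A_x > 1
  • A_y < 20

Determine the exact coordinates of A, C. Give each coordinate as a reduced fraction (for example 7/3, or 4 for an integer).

1. A_x = 13  [A = 2·M−B = 2·(7, 25/2)−(1, 20)]
2. A_y = 5  [A = 2·M−B = 2·(7, 25/2)−(1, 20)]
   so A = (13, 5)
3. C_x = 0  [C = 2·N−B = 2·(1/2, 27/2)−(1, 20)]
4. C_y = 7  [C = 2·N−B = 2·(1/2, 27/2)−(1, 20)]
   so C = (0, 7)

A = (13, 5)
C = (0, 7)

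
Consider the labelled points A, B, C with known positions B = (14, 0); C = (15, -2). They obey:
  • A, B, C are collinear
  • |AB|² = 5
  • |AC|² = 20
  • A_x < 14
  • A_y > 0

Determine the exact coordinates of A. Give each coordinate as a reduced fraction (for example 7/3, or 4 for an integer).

A = (13, 2)

1. A_x = 13  [[A, B, C are collinear ⇒ 2x+1y-28=0] ∩ [|A−(14, 0)|²=5]]
2. A_y = 2  [[A, B, C are collinear ⇒ 2x+1y-28=0] ∩ [|A−(14, 0)|²=5]]
   so A = (13, 2)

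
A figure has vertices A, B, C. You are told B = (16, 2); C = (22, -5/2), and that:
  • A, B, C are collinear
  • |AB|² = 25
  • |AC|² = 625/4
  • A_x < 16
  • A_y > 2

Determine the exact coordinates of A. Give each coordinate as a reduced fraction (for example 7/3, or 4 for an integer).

A = (12, 5)

1. A_x = 12  [[A, B, C are collinear ⇒ 9/2x+6y-84=0] ∩ [|A−(16, 2)|²=25]]
2. A_y = 5  [[A, B, C are collinear ⇒ 9/2x+6y-84=0] ∩ [|A−(16, 2)|²=25]]
   so A = (12, 5)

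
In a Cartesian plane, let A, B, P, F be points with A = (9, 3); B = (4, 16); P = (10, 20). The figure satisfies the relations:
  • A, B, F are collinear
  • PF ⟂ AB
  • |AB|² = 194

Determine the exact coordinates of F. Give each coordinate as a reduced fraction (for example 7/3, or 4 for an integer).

F = (333/97, 1695/97)

1. F_x = 333/97  [[A, B, F are collinear ⇒ -13x-5y+132=0] ∩ [PF ⟂ AB ⇒ -5x+13y-210=0]]
2. F_y = 1695/97  [[A, B, F are collinear ⇒ -13x-5y+132=0] ∩ [PF ⟂ AB ⇒ -5x+13y-210=0]]
   so F = (333/97, 1695/97)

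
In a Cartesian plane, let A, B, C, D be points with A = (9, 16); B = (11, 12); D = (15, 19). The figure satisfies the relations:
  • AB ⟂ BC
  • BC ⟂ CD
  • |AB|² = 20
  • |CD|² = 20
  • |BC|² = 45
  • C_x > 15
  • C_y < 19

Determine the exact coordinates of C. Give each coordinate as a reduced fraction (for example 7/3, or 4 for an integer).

1. C_x = 17  [[AB ⟂ BC ⇒ 2x-4y+26=0] ∩ [|C−(15, 19)|²=20]]
2. C_y = 15  [[AB ⟂ BC ⇒ 2x-4y+26=0] ∩ [|C−(15, 19)|²=20]]
   so C = (17, 15)

C = (17, 15)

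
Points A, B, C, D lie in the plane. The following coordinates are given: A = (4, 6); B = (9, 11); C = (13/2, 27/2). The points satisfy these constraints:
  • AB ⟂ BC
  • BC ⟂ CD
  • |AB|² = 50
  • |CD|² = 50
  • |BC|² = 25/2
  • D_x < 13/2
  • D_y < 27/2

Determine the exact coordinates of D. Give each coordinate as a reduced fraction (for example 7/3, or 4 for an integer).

1. D_x = 3/2  [[BC ⟂ CD ⇒ -5/2x+5/2y-35/2=0] ∩ [|D−(13/2, 27/2)|²=50]]
2. D_y = 17/2  [[BC ⟂ CD ⇒ -5/2x+5/2y-35/2=0] ∩ [|D−(13/2, 27/2)|²=50]]
   so D = (3/2, 17/2)

D = (3/2, 17/2)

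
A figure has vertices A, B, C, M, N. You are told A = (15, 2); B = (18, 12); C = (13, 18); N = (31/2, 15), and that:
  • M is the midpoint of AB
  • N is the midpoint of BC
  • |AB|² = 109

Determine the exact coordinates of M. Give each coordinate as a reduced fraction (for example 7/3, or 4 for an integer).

1. M_x = 33/2  [2·M = A+B = (15, 2)+(18, 12)]
2. M_y = 7  [2·M = A+B = (15, 2)+(18, 12)]
   so M = (33/2, 7)

M = (33/2, 7)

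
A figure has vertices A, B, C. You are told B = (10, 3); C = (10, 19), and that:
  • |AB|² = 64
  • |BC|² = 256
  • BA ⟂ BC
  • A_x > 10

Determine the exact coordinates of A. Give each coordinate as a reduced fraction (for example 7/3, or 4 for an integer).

A = (18, 3)

1. A_x = 18  [[BA ⟂ BC ⇒ 16y-48=0] ∩ [|A−(10, 3)|²=64]]
2. A_y = 3  [[BA ⟂ BC ⇒ 16y-48=0] ∩ [|A−(10, 3)|²=64]]
   so A = (18, 3)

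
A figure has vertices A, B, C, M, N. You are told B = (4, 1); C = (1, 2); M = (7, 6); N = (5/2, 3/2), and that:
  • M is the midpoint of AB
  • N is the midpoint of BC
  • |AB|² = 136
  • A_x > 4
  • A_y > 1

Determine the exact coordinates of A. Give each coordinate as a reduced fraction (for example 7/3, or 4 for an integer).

1. A_x = 10  [A = 2·M−B = 2·(7, 6)−(4, 1)]
2. A_y = 11  [A = 2·M−B = 2·(7, 6)−(4, 1)]
   so A = (10, 11)

A = (10, 11)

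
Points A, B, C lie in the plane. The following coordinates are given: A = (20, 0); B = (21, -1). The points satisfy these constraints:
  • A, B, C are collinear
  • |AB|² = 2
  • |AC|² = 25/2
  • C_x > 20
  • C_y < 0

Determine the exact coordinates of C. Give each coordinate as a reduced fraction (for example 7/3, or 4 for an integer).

1. C_x = 45/2  [[A, B, C are collinear ⇒ 1x+1y-20=0] ∩ [|C−(20, 0)|²=25/2]]
2. C_y = -5/2  [[A, B, C are collinear ⇒ 1x+1y-20=0] ∩ [|C−(20, 0)|²=25/2]]
   so C = (45/2, -5/2)

C = (45/2, -5/2)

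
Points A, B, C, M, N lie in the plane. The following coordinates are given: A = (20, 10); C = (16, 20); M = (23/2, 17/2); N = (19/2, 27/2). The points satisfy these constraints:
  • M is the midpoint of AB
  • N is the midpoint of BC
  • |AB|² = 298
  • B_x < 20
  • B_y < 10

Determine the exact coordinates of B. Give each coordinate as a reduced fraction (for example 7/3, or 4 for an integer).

B = (3, 7)

1. B_x = 3  [B = 2·M−A = 2·(23/2, 17/2)−(20, 10)]
2. B_y = 7  [B = 2·M−A = 2·(23/2, 17/2)−(20, 10)]
   so B = (3, 7)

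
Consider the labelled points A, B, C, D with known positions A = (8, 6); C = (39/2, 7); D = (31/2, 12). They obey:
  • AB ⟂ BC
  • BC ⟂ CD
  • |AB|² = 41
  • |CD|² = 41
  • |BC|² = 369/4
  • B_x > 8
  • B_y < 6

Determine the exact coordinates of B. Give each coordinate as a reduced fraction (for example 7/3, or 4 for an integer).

B = (12, 1)

1. B_x = 12  [[BC ⟂ CD ⇒ 4x-5y-43=0] ∩ [|B−(8, 6)|²=41]]
2. B_y = 1  [[BC ⟂ CD ⇒ 4x-5y-43=0] ∩ [|B−(8, 6)|²=41]]
   so B = (12, 1)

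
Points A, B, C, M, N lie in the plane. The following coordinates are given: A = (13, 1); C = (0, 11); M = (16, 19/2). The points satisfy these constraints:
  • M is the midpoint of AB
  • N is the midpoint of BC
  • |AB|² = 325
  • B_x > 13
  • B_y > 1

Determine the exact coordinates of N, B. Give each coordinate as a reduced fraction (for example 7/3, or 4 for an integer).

N = (19/2, 29/2)
B = (19, 18)

1. B_x = 19  [B = 2·M−A = 2·(16, 19/2)−(13, 1)]
2. B_y = 18  [B = 2·M−A = 2·(16, 19/2)−(13, 1)]
   so B = (19, 18)
3. N_x = 19/2  [2·N = B+C = (19, 18)+(0, 11)]
4. N_y = 29/2  [2·N = B+C = (19, 18)+(0, 11)]
   so N = (19/2, 29/2)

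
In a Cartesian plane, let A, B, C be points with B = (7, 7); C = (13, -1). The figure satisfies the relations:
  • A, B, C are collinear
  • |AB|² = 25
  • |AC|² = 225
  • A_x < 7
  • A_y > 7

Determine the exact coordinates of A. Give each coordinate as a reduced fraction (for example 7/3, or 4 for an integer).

A = (4, 11)

1. A_x = 4  [[A, B, C are collinear ⇒ 8x+6y-98=0] ∩ [|A−(7, 7)|²=25]]
2. A_y = 11  [[A, B, C are collinear ⇒ 8x+6y-98=0] ∩ [|A−(7, 7)|²=25]]
   so A = (4, 11)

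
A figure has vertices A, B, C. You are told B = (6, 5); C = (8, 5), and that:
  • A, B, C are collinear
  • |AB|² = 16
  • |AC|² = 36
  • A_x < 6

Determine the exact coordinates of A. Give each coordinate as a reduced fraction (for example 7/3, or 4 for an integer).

A = (2, 5)

1. A_x = 2  [[A, B, C are collinear ⇒ 2y-10=0] ∩ [|A−(6, 5)|²=16]]
2. A_y = 5  [[A, B, C are collinear ⇒ 2y-10=0] ∩ [|A−(6, 5)|²=16]]
   so A = (2, 5)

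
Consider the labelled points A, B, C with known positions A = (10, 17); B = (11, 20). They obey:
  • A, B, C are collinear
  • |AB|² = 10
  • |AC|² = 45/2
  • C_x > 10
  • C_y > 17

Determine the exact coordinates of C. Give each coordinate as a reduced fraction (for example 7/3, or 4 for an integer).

1. C_x = 23/2  [[A, B, C are collinear ⇒ -3x+1y+13=0] ∩ [|C−(10, 17)|²=45/2]]
2. C_y = 43/2  [[A, B, C are collinear ⇒ -3x+1y+13=0] ∩ [|C−(10, 17)|²=45/2]]
   so C = (23/2, 43/2)

C = (23/2, 43/2)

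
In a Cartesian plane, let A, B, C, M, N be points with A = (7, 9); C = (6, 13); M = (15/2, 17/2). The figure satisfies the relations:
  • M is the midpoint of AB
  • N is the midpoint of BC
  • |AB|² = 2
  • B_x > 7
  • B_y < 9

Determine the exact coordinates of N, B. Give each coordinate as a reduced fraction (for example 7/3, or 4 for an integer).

N = (7, 21/2)
B = (8, 8)

1. B_x = 8  [B = 2·M−A = 2·(15/2, 17/2)−(7, 9)]
2. B_y = 8  [B = 2·M−A = 2·(15/2, 17/2)−(7, 9)]
   so B = (8, 8)
3. N_x = 7  [2·N = B+C = (8, 8)+(6, 13)]
4. N_y = 21/2  [2·N = B+C = (8, 8)+(6, 13)]
   so N = (7, 21/2)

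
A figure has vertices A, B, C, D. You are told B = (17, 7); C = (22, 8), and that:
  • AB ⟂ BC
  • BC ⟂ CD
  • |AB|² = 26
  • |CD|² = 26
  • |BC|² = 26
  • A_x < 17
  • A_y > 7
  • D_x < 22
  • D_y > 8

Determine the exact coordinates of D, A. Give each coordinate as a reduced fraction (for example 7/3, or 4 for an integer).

D = (21, 13)
A = (16, 12)

1. D_x = 21  [[BC ⟂ CD ⇒ 5x+1y-118=0] ∩ [|D−(22, 8)|²=26]]
2. D_y = 13  [[BC ⟂ CD ⇒ 5x+1y-118=0] ∩ [|D−(22, 8)|²=26]]
   so D = (21, 13)
3. A_x = 16  [[AB ⟂ BC ⇒ -5x-1y+92=0] ∩ [|A−(17, 7)|²=26]]
4. A_y = 12  [[AB ⟂ BC ⇒ -5x-1y+92=0] ∩ [|A−(17, 7)|²=26]]
   so A = (16, 12)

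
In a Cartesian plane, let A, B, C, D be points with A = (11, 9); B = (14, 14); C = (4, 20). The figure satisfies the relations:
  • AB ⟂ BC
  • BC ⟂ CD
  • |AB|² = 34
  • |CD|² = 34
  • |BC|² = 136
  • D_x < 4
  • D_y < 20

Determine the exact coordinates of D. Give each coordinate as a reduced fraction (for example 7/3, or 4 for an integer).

D = (1, 15)

1. D_x = 1  [[BC ⟂ CD ⇒ -10x+6y-80=0] ∩ [|D−(4, 20)|²=34]]
2. D_y = 15  [[BC ⟂ CD ⇒ -10x+6y-80=0] ∩ [|D−(4, 20)|²=34]]
   so D = (1, 15)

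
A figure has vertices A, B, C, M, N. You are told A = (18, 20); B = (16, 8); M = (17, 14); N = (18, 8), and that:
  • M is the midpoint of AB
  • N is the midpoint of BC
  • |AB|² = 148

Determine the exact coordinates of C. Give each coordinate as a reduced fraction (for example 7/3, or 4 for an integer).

C = (20, 8)

1. C_x = 20  [C = 2·N−B = 2·(18, 8)−(16, 8)]
2. C_y = 8  [C = 2·N−B = 2·(18, 8)−(16, 8)]
   so C = (20, 8)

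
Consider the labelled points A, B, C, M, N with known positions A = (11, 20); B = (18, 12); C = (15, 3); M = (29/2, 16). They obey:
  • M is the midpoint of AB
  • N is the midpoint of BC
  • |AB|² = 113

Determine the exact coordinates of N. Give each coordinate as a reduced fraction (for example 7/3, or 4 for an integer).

N = (33/2, 15/2)

1. N_x = 33/2  [2·N = B+C = (18, 12)+(15, 3)]
2. N_y = 15/2  [2·N = B+C = (18, 12)+(15, 3)]
   so N = (33/2, 15/2)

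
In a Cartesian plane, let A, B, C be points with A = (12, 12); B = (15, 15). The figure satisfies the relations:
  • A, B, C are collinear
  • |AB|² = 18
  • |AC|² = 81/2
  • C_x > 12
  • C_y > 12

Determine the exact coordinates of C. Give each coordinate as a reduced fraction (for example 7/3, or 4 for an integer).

C = (33/2, 33/2)

1. C_x = 33/2  [[A, B, C are collinear ⇒ -3x+3y=0] ∩ [|C−(12, 12)|²=81/2]]
2. C_y = 33/2  [[A, B, C are collinear ⇒ -3x+3y=0] ∩ [|C−(12, 12)|²=81/2]]
   so C = (33/2, 33/2)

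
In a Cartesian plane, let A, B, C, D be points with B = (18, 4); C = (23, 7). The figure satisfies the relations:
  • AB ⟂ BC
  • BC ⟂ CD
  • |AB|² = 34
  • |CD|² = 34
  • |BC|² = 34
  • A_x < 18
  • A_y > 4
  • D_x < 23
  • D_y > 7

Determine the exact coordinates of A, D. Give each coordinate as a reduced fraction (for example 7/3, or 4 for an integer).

A = (15, 9)
D = (20, 12)

1. A_x = 15  [[AB ⟂ BC ⇒ -5x-3y+102=0] ∩ [|A−(18, 4)|²=34]]
2. A_y = 9  [[AB ⟂ BC ⇒ -5x-3y+102=0] ∩ [|A−(18, 4)|²=34]]
   so A = (15, 9)
3. D_x = 20  [[BC ⟂ CD ⇒ 5x+3y-136=0] ∩ [|D−(23, 7)|²=34]]
4. D_y = 12  [[BC ⟂ CD ⇒ 5x+3y-136=0] ∩ [|D−(23, 7)|²=34]]
   so D = (20, 12)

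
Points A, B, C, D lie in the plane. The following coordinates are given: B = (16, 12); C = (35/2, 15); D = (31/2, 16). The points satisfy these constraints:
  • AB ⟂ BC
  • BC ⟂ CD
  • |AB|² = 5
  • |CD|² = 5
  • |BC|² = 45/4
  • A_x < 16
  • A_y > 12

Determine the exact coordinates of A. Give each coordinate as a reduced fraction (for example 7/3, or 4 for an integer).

1. A_x = 14  [[AB ⟂ BC ⇒ -3/2x-3y+60=0] ∩ [|A−(16, 12)|²=5]]
2. A_y = 13  [[AB ⟂ BC ⇒ -3/2x-3y+60=0] ∩ [|A−(16, 12)|²=5]]
   so A = (14, 13)

A = (14, 13)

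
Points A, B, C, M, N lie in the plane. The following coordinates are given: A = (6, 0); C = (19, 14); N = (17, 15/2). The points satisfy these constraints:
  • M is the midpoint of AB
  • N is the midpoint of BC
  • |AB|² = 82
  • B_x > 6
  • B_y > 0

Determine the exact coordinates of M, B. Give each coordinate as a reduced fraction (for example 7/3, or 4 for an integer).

M = (21/2, 1/2)
B = (15, 1)

1. B_x = 15  [B = 2·N−C = 2·(17, 15/2)−(19, 14)]
2. B_y = 1  [B = 2·N−C = 2·(17, 15/2)−(19, 14)]
   so B = (15, 1)
3. M_x = 21/2  [2·M = A+B = (6, 0)+(15, 1)]
4. M_y = 1/2  [2·M = A+B = (6, 0)+(15, 1)]
   so M = (21/2, 1/2)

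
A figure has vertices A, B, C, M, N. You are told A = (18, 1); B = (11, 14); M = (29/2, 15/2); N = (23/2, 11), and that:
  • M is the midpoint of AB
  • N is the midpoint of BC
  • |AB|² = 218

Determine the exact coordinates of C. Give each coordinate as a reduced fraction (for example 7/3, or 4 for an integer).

C = (12, 8)

1. C_x = 12  [C = 2·N−B = 2·(23/2, 11)−(11, 14)]
2. C_y = 8  [C = 2·N−B = 2·(23/2, 11)−(11, 14)]
   so C = (12, 8)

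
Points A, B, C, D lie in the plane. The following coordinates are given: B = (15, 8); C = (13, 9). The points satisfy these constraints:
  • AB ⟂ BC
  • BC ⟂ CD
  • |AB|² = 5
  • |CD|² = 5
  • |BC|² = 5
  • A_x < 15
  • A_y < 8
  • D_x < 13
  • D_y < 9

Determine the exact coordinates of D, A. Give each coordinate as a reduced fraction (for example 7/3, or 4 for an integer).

D = (12, 7)
A = (14, 6)

1. D_x = 12  [[BC ⟂ CD ⇒ -2x+1y+17=0] ∩ [|D−(13, 9)|²=5]]
2. D_y = 7  [[BC ⟂ CD ⇒ -2x+1y+17=0] ∩ [|D−(13, 9)|²=5]]
   so D = (12, 7)
3. A_x = 14  [[AB ⟂ BC ⇒ 2x-1y-22=0] ∩ [|A−(15, 8)|²=5]]
4. A_y = 6  [[AB ⟂ BC ⇒ 2x-1y-22=0] ∩ [|A−(15, 8)|²=5]]
   so A = (14, 6)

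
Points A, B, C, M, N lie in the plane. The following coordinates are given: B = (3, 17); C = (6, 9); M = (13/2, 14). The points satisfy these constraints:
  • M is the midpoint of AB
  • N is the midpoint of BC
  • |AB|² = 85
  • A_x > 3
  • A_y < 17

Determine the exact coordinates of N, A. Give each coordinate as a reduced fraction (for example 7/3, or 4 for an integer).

1. A_x = 10  [A = 2·M−B = 2·(13/2, 14)−(3, 17)]
2. A_y = 11  [A = 2·M−B = 2·(13/2, 14)−(3, 17)]
   so A = (10, 11)
3. N_x = 9/2  [2·N = B+C = (3, 17)+(6, 9)]
4. N_y = 13  [2·N = B+C = (3, 17)+(6, 9)]
   so N = (9/2, 13)

N = (9/2, 13)
A = (10, 11)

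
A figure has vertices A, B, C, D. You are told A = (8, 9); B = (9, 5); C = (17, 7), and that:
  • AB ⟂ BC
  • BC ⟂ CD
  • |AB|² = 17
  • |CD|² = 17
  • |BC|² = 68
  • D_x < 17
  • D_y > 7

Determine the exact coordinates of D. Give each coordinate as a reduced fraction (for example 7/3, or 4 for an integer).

1. D_x = 16  [[BC ⟂ CD ⇒ 8x+2y-150=0] ∩ [|D−(17, 7)|²=17]]
2. D_y = 11  [[BC ⟂ CD ⇒ 8x+2y-150=0] ∩ [|D−(17, 7)|²=17]]
   so D = (16, 11)

D = (16, 11)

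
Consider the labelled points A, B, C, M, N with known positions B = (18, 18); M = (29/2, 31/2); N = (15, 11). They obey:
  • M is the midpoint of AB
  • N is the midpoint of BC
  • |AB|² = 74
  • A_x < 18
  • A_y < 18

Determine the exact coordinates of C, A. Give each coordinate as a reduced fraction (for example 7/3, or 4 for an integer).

1. A_x = 11  [A = 2·M−B = 2·(29/2, 31/2)−(18, 18)]
2. A_y = 13  [A = 2·M−B = 2·(29/2, 31/2)−(18, 18)]
   so A = (11, 13)
3. C_x = 12  [C = 2·N−B = 2·(15, 11)−(18, 18)]
4. C_y = 4  [C = 2·N−B = 2·(15, 11)−(18, 18)]
   so C = (12, 4)

C = (12, 4)
A = (11, 13)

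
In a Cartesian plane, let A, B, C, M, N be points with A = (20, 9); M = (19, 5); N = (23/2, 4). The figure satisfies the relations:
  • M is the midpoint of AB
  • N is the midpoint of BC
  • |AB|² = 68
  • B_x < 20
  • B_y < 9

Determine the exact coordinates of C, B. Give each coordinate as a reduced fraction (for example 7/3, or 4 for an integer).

1. B_x = 18  [B = 2·M−A = 2·(19, 5)−(20, 9)]
2. B_y = 1  [B = 2·M−A = 2·(19, 5)−(20, 9)]
   so B = (18, 1)
3. C_x = 5  [C = 2·N−B = 2·(23/2, 4)−(18, 1)]
4. C_y = 7  [C = 2·N−B = 2·(23/2, 4)−(18, 1)]
   so C = (5, 7)

C = (5, 7)
B = (18, 1)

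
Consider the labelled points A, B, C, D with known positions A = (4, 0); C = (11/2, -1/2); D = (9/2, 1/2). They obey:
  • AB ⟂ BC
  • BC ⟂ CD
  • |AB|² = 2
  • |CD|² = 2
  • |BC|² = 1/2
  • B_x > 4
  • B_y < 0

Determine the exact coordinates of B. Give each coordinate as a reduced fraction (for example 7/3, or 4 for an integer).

B = (5, -1)

1. B_x = 5  [[BC ⟂ CD ⇒ 1x-1y-6=0] ∩ [|B−(4, 0)|²=2]]
2. B_y = -1  [[BC ⟂ CD ⇒ 1x-1y-6=0] ∩ [|B−(4, 0)|²=2]]
   so B = (5, -1)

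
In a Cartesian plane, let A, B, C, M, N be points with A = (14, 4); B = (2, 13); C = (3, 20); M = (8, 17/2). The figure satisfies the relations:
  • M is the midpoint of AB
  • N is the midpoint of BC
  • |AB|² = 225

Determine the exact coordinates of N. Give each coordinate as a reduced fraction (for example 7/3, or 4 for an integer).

1. N_x = 5/2  [2·N = B+C = (2, 13)+(3, 20)]
2. N_y = 33/2  [2·N = B+C = (2, 13)+(3, 20)]
   so N = (5/2, 33/2)

N = (5/2, 33/2)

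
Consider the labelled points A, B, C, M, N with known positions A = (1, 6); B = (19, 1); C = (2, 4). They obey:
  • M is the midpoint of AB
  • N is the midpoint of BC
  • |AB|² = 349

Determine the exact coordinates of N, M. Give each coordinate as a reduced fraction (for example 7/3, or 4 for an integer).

N = (21/2, 5/2)
M = (10, 7/2)

1. M_x = 10  [2·M = A+B = (1, 6)+(19, 1)]
2. M_y = 7/2  [2·M = A+B = (1, 6)+(19, 1)]
   so M = (10, 7/2)
3. N_x = 21/2  [2·N = B+C = (19, 1)+(2, 4)]
4. N_y = 5/2  [2·N = B+C = (19, 1)+(2, 4)]
   so N = (21/2, 5/2)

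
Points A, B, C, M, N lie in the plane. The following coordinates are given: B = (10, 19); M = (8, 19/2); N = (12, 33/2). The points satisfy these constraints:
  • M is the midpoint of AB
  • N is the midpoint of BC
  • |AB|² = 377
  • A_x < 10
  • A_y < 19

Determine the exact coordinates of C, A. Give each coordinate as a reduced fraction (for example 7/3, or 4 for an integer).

1. A_x = 6  [A = 2·M−B = 2·(8, 19/2)−(10, 19)]
2. A_y = 0  [A = 2·M−B = 2·(8, 19/2)−(10, 19)]
   so A = (6, 0)
3. C_x = 14  [C = 2·N−B = 2·(12, 33/2)−(10, 19)]
4. C_y = 14  [C = 2·N−B = 2·(12, 33/2)−(10, 19)]
   so C = (14, 14)

C = (14, 14)
A = (6, 0)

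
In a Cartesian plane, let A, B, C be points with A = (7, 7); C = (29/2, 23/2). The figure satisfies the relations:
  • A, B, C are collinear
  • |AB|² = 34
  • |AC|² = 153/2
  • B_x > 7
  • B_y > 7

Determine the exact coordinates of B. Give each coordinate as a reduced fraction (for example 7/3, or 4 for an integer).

B = (12, 10)

1. B_x = 12  [[A, B, C are collinear ⇒ 9/2x-15/2y+21=0] ∩ [|B−(7, 7)|²=34]]
2. B_y = 10  [[A, B, C are collinear ⇒ 9/2x-15/2y+21=0] ∩ [|B−(7, 7)|²=34]]
   so B = (12, 10)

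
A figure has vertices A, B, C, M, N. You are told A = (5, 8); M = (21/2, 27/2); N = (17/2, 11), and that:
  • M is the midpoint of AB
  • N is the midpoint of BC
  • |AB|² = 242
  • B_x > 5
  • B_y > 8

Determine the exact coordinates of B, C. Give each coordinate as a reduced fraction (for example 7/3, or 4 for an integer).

B = (16, 19)
C = (1, 3)

1. B_x = 16  [B = 2·M−A = 2·(21/2, 27/2)−(5, 8)]
2. B_y = 19  [B = 2·M−A = 2·(21/2, 27/2)−(5, 8)]
   so B = (16, 19)
3. C_x = 1  [C = 2·N−B = 2·(17/2, 11)−(16, 19)]
4. C_y = 3  [C = 2·N−B = 2·(17/2, 11)−(16, 19)]
   so C = (1, 3)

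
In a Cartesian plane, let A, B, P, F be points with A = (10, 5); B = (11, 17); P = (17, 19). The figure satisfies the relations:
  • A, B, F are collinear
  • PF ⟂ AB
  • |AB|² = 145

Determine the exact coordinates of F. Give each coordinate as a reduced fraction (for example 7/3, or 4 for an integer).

1. F_x = 325/29  [[A, B, F are collinear ⇒ -12x+1y+115=0] ∩ [PF ⟂ AB ⇒ 1x+12y-245=0]]
2. F_y = 565/29  [[A, B, F are collinear ⇒ -12x+1y+115=0] ∩ [PF ⟂ AB ⇒ 1x+12y-245=0]]
   so F = (325/29, 565/29)

F = (325/29, 565/29)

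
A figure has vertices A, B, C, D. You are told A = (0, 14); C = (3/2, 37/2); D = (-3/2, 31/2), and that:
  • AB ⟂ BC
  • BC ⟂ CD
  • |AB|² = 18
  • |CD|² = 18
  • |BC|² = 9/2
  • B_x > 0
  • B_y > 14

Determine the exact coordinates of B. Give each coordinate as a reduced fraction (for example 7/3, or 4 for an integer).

1. B_x = 3  [[BC ⟂ CD ⇒ 3x+3y-60=0] ∩ [|B−(0, 14)|²=18]]
2. B_y = 17  [[BC ⟂ CD ⇒ 3x+3y-60=0] ∩ [|B−(0, 14)|²=18]]
   so B = (3, 17)

B = (3, 17)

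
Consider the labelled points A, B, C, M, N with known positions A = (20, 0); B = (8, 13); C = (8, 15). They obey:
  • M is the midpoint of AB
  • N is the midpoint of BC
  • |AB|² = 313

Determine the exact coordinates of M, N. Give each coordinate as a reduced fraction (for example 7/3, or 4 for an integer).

1. M_x = 14  [2·M = A+B = (20, 0)+(8, 13)]
2. M_y = 13/2  [2·M = A+B = (20, 0)+(8, 13)]
   so M = (14, 13/2)
3. N_x = 8  [2·N = B+C = (8, 13)+(8, 15)]
4. N_y = 14  [2·N = B+C = (8, 13)+(8, 15)]
   so N = (8, 14)

M = (14, 13/2)
N = (8, 14)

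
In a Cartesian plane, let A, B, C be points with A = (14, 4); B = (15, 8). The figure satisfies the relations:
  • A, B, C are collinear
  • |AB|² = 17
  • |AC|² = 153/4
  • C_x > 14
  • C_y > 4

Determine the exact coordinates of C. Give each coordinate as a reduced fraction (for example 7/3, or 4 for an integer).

1. C_x = 31/2  [[A, B, C are collinear ⇒ -4x+1y+52=0] ∩ [|C−(14, 4)|²=153/4]]
2. C_y = 10  [[A, B, C are collinear ⇒ -4x+1y+52=0] ∩ [|C−(14, 4)|²=153/4]]
   so C = (31/2, 10)

C = (31/2, 10)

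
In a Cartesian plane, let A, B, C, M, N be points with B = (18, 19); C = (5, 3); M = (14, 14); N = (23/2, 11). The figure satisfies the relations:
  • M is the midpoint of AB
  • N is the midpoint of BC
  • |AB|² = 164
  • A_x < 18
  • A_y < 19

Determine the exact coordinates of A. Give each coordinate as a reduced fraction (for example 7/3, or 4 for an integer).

1. A_x = 10  [A = 2·M−B = 2·(14, 14)−(18, 19)]
2. A_y = 9  [A = 2·M−B = 2·(14, 14)−(18, 19)]
   so A = (10, 9)

A = (10, 9)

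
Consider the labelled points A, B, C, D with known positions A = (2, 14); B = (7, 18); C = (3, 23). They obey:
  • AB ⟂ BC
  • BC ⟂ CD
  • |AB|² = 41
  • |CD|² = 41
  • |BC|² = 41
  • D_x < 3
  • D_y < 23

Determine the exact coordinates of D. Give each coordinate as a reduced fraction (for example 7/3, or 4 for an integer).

D = (-2, 19)

1. D_x = -2  [[BC ⟂ CD ⇒ -4x+5y-103=0] ∩ [|D−(3, 23)|²=41]]
2. D_y = 19  [[BC ⟂ CD ⇒ -4x+5y-103=0] ∩ [|D−(3, 23)|²=41]]
   so D = (-2, 19)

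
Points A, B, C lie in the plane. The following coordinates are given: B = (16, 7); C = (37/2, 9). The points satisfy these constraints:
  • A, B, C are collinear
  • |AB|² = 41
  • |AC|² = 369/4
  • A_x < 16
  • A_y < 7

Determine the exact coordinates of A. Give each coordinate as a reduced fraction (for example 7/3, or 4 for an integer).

A = (11, 3)

1. A_x = 11  [[A, B, C are collinear ⇒ -2x+5/2y+29/2=0] ∩ [|A−(16, 7)|²=41]]
2. A_y = 3  [[A, B, C are collinear ⇒ -2x+5/2y+29/2=0] ∩ [|A−(16, 7)|²=41]]
   so A = (11, 3)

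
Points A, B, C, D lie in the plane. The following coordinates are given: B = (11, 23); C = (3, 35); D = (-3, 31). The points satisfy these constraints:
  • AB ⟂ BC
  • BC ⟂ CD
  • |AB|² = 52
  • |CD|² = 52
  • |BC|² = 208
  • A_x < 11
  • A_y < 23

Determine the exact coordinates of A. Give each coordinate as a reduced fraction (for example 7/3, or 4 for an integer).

1. A_x = 5  [[AB ⟂ BC ⇒ 8x-12y+188=0] ∩ [|A−(11, 23)|²=52]]
2. A_y = 19  [[AB ⟂ BC ⇒ 8x-12y+188=0] ∩ [|A−(11, 23)|²=52]]
   so A = (5, 19)

A = (5, 19)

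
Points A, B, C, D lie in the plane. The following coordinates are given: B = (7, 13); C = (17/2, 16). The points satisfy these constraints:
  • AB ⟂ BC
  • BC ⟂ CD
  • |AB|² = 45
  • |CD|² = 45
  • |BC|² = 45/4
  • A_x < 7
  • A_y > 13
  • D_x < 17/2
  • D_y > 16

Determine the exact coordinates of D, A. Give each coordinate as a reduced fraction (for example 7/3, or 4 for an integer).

1. D_x = 5/2  [[BC ⟂ CD ⇒ 3/2x+3y-243/4=0] ∩ [|D−(17/2, 16)|²=45]]
2. D_y = 19  [[BC ⟂ CD ⇒ 3/2x+3y-243/4=0] ∩ [|D−(17/2, 16)|²=45]]
   so D = (5/2, 19)
3. A_x = 1  [[AB ⟂ BC ⇒ -3/2x-3y+99/2=0] ∩ [|A−(7, 13)|²=45]]
4. A_y = 16  [[AB ⟂ BC ⇒ -3/2x-3y+99/2=0] ∩ [|A−(7, 13)|²=45]]
   so A = (1, 16)

D = (5/2, 19)
A = (1, 16)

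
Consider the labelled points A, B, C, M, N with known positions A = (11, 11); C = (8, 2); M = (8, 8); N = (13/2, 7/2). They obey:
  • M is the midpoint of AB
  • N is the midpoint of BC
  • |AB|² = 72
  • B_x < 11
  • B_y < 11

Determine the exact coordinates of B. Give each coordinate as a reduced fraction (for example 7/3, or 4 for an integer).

1. B_x = 5  [B = 2·M−A = 2·(8, 8)−(11, 11)]
2. B_y = 5  [B = 2·M−A = 2·(8, 8)−(11, 11)]
   so B = (5, 5)

B = (5, 5)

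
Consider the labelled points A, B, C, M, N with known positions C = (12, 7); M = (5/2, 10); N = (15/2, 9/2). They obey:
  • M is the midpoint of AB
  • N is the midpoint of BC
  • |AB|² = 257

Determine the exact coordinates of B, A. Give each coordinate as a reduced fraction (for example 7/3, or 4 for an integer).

1. B_x = 3  [B = 2·N−C = 2·(15/2, 9/2)−(12, 7)]
2. B_y = 2  [B = 2·N−C = 2·(15/2, 9/2)−(12, 7)]
   so B = (3, 2)
3. A_x = 2  [A = 2·M−B = 2·(5/2, 10)−(3, 2)]
4. A_y = 18  [A = 2·M−B = 2·(5/2, 10)−(3, 2)]
   so A = (2, 18)

B = (3, 2)
A = (2, 18)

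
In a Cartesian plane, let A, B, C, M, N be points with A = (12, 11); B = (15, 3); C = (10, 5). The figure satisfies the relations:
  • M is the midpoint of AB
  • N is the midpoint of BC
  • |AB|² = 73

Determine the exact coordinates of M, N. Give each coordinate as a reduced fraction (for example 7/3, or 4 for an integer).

1. M_x = 27/2  [2·M = A+B = (12, 11)+(15, 3)]
2. M_y = 7  [2·M = A+B = (12, 11)+(15, 3)]
   so M = (27/2, 7)
3. N_x = 25/2  [2·N = B+C = (15, 3)+(10, 5)]
4. N_y = 4  [2·N = B+C = (15, 3)+(10, 5)]
   so N = (25/2, 4)

M = (27/2, 7)
N = (25/2, 4)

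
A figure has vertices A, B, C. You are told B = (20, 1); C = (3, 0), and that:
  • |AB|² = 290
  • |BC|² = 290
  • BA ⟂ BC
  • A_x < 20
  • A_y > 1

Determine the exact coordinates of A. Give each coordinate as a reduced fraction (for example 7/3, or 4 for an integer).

A = (19, 18)

1. A_x = 19  [[BA ⟂ BC ⇒ -17x-1y+341=0] ∩ [|A−(20, 1)|²=290]]
2. A_y = 18  [[BA ⟂ BC ⇒ -17x-1y+341=0] ∩ [|A−(20, 1)|²=290]]
   so A = (19, 18)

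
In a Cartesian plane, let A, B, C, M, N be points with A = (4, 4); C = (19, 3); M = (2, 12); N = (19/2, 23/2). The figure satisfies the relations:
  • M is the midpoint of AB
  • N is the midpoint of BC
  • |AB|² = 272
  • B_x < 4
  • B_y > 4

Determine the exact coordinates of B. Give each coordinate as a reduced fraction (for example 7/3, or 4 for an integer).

B = (0, 20)

1. B_x = 0  [B = 2·M−A = 2·(2, 12)−(4, 4)]
2. B_y = 20  [B = 2·M−A = 2·(2, 12)−(4, 4)]
   so B = (0, 20)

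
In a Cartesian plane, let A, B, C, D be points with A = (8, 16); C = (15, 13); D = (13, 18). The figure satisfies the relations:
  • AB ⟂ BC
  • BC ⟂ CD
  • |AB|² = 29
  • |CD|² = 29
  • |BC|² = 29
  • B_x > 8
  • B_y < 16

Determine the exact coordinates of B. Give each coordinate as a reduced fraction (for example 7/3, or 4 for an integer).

B = (10, 11)

1. B_x = 10  [[BC ⟂ CD ⇒ 2x-5y+35=0] ∩ [|B−(8, 16)|²=29]]
2. B_y = 11  [[BC ⟂ CD ⇒ 2x-5y+35=0] ∩ [|B−(8, 16)|²=29]]
   so B = (10, 11)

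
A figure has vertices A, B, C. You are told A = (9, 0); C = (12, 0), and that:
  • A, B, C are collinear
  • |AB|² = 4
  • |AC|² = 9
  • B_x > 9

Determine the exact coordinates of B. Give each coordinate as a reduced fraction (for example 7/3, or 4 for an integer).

1. B_x = 11  [[A, B, C are collinear ⇒ -3y=0] ∩ [|B−(9, 0)|²=4]]
2. B_y = 0  [[A, B, C are collinear ⇒ -3y=0] ∩ [|B−(9, 0)|²=4]]
   so B = (11, 0)

B = (11, 0)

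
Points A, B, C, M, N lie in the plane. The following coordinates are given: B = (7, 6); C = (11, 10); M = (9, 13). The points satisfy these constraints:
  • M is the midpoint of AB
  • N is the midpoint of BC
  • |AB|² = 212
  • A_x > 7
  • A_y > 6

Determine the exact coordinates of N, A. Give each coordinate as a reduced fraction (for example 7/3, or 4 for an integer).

N = (9, 8)
A = (11, 20)

1. A_x = 11  [A = 2·M−B = 2·(9, 13)−(7, 6)]
2. A_y = 20  [A = 2·M−B = 2·(9, 13)−(7, 6)]
   so A = (11, 20)
3. N_x = 9  [2·N = B+C = (7, 6)+(11, 10)]
4. N_y = 8  [2·N = B+C = (7, 6)+(11, 10)]
   so N = (9, 8)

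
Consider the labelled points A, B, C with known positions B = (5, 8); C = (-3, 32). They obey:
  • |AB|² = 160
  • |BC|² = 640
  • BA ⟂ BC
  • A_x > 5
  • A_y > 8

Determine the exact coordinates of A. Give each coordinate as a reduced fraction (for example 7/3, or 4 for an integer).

1. A_x = 17  [[BA ⟂ BC ⇒ -8x+24y-152=0] ∩ [|A−(5, 8)|²=160]]
2. A_y = 12  [[BA ⟂ BC ⇒ -8x+24y-152=0] ∩ [|A−(5, 8)|²=160]]
   so A = (17, 12)

A = (17, 12)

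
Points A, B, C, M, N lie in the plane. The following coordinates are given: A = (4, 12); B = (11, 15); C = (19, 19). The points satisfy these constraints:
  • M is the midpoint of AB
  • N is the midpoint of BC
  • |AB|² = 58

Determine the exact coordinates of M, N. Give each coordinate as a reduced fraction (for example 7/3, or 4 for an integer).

1. M_x = 15/2  [2·M = A+B = (4, 12)+(11, 15)]
2. M_y = 27/2  [2·M = A+B = (4, 12)+(11, 15)]
   so M = (15/2, 27/2)
3. N_x = 15  [2·N = B+C = (11, 15)+(19, 19)]
4. N_y = 17  [2·N = B+C = (11, 15)+(19, 19)]
   so N = (15, 17)

M = (15/2, 27/2)
N = (15, 17)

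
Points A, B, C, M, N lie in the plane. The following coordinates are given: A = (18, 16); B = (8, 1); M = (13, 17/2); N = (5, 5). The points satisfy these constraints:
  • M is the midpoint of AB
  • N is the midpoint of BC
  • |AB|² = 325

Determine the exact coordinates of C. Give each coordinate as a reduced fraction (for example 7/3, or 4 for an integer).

1. C_x = 2  [C = 2·N−B = 2·(5, 5)−(8, 1)]
2. C_y = 9  [C = 2·N−B = 2·(5, 5)−(8, 1)]
   so C = (2, 9)

C = (2, 9)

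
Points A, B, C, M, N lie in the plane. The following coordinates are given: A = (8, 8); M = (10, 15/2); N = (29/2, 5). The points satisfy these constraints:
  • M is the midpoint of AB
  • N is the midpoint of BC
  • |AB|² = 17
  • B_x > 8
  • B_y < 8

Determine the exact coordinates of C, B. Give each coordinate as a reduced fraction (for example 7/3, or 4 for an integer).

1. B_x = 12  [B = 2·M−A = 2·(10, 15/2)−(8, 8)]
2. B_y = 7  [B = 2·M−A = 2·(10, 15/2)−(8, 8)]
   so B = (12, 7)
3. C_x = 17  [C = 2·N−B = 2·(29/2, 5)−(12, 7)]
4. C_y = 3  [C = 2·N−B = 2·(29/2, 5)−(12, 7)]
   so C = (17, 3)

C = (17, 3)
B = (12, 7)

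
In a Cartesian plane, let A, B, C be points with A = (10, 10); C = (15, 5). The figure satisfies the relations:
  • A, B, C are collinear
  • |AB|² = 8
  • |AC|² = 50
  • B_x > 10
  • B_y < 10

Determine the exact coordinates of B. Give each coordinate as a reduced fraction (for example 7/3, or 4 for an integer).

1. B_x = 12  [[A, B, C are collinear ⇒ -5x-5y+100=0] ∩ [|B−(10, 10)|²=8]]
2. B_y = 8  [[A, B, C are collinear ⇒ -5x-5y+100=0] ∩ [|B−(10, 10)|²=8]]
   so B = (12, 8)

B = (12, 8)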